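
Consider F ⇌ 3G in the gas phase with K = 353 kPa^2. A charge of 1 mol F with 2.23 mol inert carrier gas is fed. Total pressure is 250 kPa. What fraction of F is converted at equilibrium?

Basis: 1 mol F initially; let X = conversion of F. Extent ξ = X.
At extent ξ: n_F = 1 − X; n_G = 3X; n_I = 2.23 (inert).
Total moles n_T = 3.23 + 2X.
With p_i = (n_i/n_T)P, K = p_G^3 / (p_F).
Substituting and setting equal to 353 kPa^2 gives a polynomial in X; the root in (0,1) is X = 0.130.

X = 0.130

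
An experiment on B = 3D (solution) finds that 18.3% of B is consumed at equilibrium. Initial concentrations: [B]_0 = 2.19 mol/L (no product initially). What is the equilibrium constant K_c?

K_c = 0.971 (mol/L)^2

Let X = conversion of B.
Concentrations: [B] = 2.19 − 2.19X; [D] = 6.57X.
At X = 0.183: [B] = 1.79, [D] = 1.2.
K_c = [D]^3 / ([B]) = 0.971 (mol/L)^2.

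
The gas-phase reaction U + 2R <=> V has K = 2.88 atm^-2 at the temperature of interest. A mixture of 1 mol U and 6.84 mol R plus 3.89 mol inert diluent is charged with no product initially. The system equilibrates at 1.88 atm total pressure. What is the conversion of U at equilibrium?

X = 0.736

Basis: 1 mol U initially; let X = conversion of U. Extent ξ = X.
At extent ξ: n_U = 1 − X; n_R = 6.84 − 2X; n_V = X; n_I = 3.89 (inert).
n_T = Σnᵢ = 11.7 − 2X.
With p_i = (n_i/n_T)P, K = p_V / (p_U p_R^2).
Setting this equal to 2.88 atm^-2 and taking the physical root (0 < X < 1) gives X = 0.736.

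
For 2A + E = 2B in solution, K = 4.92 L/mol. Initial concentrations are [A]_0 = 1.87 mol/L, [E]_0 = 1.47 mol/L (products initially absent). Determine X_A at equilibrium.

X = 0.671

Let X = conversion of A; extent ξ = 1.87X/2 mol/L.
Concentrations: [A] = 1.87 − 1.87X; [E] = 1.47 − 0.935X; [B] = 1.87X.
K = [B]^2 / ([A]^2 [E]).
Equating to 4.92 L/mol: the physical root is X = 0.671.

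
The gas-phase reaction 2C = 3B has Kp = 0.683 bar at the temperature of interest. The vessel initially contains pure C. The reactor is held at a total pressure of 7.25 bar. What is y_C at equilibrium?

Basis: 1 mol C initially; let X = conversion of C. Extent ξ = 0.5X.
Species balance: n_C = 1 − X; n_B = 1.5X.
Summing: n_T = 1 + 0.5X.
With p_i = (n_i/n_T)P, Kp = p_B^3 / (p_C^2).
Substituting and setting equal to 0.683 bar gives a polynomial in X; the root in (0,1) is X = 0.259.
Then n_C = 0.741, n_T = 1.13, so y_C = 0.656.

y_C = 0.656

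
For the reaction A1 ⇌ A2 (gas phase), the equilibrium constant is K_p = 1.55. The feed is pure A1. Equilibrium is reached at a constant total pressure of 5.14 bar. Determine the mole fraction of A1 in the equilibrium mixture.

Let X = conversion of A1 (basis 1 mol A1); extent of reaction ξ = X.
Mole table: n_A1 = 1 − X; n_A2 = X.
Since Δν = 0, n_T = 1 throughout.
With p_i = (n_i/n_T)P, K_p = p_A2 / (p_A1).
Substituting and setting equal to 1.55 gives a polynomial in X; the root in (0,1) is X = 0.608.
Then n_A1 = 0.392, n_T = 1, so y_A1 = 0.392.

y_A1 = 0.392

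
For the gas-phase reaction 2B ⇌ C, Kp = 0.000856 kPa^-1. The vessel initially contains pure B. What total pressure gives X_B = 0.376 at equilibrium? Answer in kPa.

P = 458 kPa

Take 1 mol B as basis and let X be its fractional conversion, so ξ = 0.5X.
Moles: n_B = 1 − X; n_C = 0.5X.
Total moles n_T = 1 − 0.5X.
Kp = p_C / (p_B^2) with p_i = (n_i/n_T)·P.
At X = 0.376: the mole-fraction product g(X) = Π y_i^ν_i = 0.3921. Since Kp = g(X)·P^{-1}, P = (g/Kp)^(1/1) = (0.3921/0.000856)^(1/1) = 458 kPa.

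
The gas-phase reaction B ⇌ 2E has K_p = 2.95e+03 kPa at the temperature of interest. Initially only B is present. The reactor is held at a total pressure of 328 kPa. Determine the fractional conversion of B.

Take 1 mol B as basis and let X be its fractional conversion, so ξ = X.
Moles: n_B = 1 − X; n_E = 2X.
Summing: n_T = 1 + X.
Mole fractions y_i = n_i/n_T; K_p = p_E^2 / (p_B) with p_i = y_i·P.
Setting this equal to 2.95e+03 kPa and taking the physical root (0 < X < 1) gives X = 0.832.

X = 0.832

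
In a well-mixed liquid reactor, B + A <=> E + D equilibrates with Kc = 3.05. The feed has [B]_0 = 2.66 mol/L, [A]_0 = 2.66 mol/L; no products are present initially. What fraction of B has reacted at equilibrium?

Let X = conversion of B; extent ξ = 2.66·X mol/L.
Concentrations: [B] = 2.66 − 2.66X; [A] = 2.66 − 2.66X; [E] = 2.66X; [D] = 2.66X.
Kc = [E] [D] / ([B] [A]).
Setting equal to 3.05 and solving for X on (0,1) gives X = 0.636.

X = 0.636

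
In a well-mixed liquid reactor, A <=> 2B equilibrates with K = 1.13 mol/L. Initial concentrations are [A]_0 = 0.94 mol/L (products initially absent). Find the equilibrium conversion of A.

Let X = conversion of A; extent ξ = 0.94·X mol/L.
Concentrations: [A] = 0.94 − 0.94X; [B] = 1.88X.
K = [B]^2 / ([A]).
Setting equal to 1.13 and solving for X on (0,1) gives X = 0.418.

X = 0.418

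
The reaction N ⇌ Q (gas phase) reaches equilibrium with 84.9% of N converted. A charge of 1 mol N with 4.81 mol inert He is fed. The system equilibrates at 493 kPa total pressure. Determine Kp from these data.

Let X = conversion of N (basis 1 mol N); extent of reaction ξ = X.
At extent ξ: n_N = 1 − X; n_Q = X; n_I = 4.81 (inert).
Total moles n_T = 5.81 (Δν = 0, constant).
At X = 0.849: n_N = 0.151, n_Q = 0.849, n_T = 5.81.
p_i = (n_i/n_T)·P. Kp = p_Q / (p_N) = 5.62.

Kp = 5.62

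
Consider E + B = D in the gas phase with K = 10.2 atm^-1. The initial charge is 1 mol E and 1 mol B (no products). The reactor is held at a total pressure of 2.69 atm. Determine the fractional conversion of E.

X = 0.812

Let X = conversion of E (basis 1 mol E); extent of reaction ξ = X.
Species balance: n_E = 1 − X; n_B = 1 − X; n_D = X.
n_T = Σnᵢ = 2 − X.
Mole fractions y_i = n_i/n_T; K = p_D / (p_E p_B) with p_i = y_i·P.
This yields a degree-2 equation in X; solving on (0,1), X = 0.812.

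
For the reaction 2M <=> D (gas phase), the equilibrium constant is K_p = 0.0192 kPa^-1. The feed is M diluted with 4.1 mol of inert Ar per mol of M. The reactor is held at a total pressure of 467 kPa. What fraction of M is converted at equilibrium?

X = 0.599

Basis: 1 mol M initially; let X = conversion of M. Extent ξ = 0.5X.
At extent ξ: n_M = 1 − X; n_D = 0.5X; n_I = 4.1 (inert).
Total moles n_T = 5.1 − 0.5X.
y_i = n_i/n_T, p_i = y_i·P. K_p = p_D / (p_M^2).
Setting this equal to 0.0192 kPa^-1 and taking the physical root (0 < X < 1) gives X = 0.599.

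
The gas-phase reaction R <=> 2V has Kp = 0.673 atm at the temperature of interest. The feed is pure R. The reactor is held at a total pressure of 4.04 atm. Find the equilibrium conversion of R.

Basis: 1 mol R initially; let X = conversion of R. Extent ξ = X.
Moles: n_R = 1 − X; n_V = 2X.
n_T = Σnᵢ = 1 + X.
Mole fractions y_i = n_i/n_T; Kp = p_V^2 / (p_R) with p_i = y_i·P.
Equating to 0.673 atm and solving on 0 < X < 1: X = 0.200.

X = 0.200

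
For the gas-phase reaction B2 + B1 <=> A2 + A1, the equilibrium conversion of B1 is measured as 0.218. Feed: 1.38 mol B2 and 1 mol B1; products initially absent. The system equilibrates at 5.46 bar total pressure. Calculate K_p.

K_p = 0.0523

Let X = conversion of B1 (basis 1 mol B1); extent of reaction ξ = X.
Mole table: n_B2 = 1.38 − X; n_B1 = 1 − X; n_A2 = X; n_A1 = X.
Since Δν = 0, n_T = 2.38 throughout.
At X = 0.218: n_B2 = 1.16, n_B1 = 0.782, n_A2 = 0.218, n_A1 = 0.218, n_T = 2.38.
p_i = (n_i/n_T)·P. K_p = p_A2 p_A1 / (p_B2 p_B1) = 0.0523.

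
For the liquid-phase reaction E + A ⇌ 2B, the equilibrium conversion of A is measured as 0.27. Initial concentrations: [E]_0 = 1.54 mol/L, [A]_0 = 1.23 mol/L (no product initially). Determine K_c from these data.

K_c = 0.407

Let X = conversion of A.
Concentrations: [E] = 1.54 − 1.23X; [A] = 1.23 − 1.23X; [B] = 2.46X.
At X = 0.27: [E] = 1.21, [A] = 0.898, [B] = 0.664.
K_c = [B]^2 / ([E] [A]) = 0.407.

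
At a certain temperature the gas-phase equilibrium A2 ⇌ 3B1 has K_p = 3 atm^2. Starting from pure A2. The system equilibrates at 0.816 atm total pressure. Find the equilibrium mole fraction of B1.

Basis: 1 mol A2 initially; let X = conversion of A2. Extent ξ = X.
Mole table: n_A2 = 1 − X; n_B1 = 3X.
Summing: n_T = 1 + 2X.
y_i = n_i/n_T, p_i = y_i·P. K_p = p_B1^3 / (p_A2).
This yields a degree-3 equation in X; solving on (0,1), X = 0.670.
Then n_B1 = 2.01, n_T = 2.34, so y_B1 = 0.859.

y_B1 = 0.859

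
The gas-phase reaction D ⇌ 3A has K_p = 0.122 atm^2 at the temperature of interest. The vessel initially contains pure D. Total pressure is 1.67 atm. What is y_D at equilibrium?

y_D = 0.689

Take 1 mol D as basis and let X be its fractional conversion, so ξ = X.
At extent ξ: n_D = 1 − X; n_A = 3X.
n_T = Σnᵢ = 1 + 2X.
y_i = n_i/n_T, p_i = y_i·P. K_p = p_A^3 / (p_D).
This yields a degree-3 equation in X; solving on (0,1), X = 0.131.
Then n_D = 0.869, n_T = 1.26, so y_D = 0.689.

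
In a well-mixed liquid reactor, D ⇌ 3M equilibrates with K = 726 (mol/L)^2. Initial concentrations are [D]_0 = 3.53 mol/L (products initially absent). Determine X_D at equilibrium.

X = 0.780

Let X = conversion of D; extent ξ = 3.53·X mol/L.
Concentrations: [D] = 3.53 − 3.53X; [M] = 10.6X.
K = [M]^3 / ([D]).
Setting equal to 726 and solving for X on (0,1) gives X = 0.780.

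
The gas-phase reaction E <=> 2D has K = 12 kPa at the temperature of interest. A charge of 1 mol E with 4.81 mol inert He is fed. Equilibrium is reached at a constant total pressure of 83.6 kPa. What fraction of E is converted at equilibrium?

X = 0.373

Let X = conversion of E (basis 1 mol E); extent of reaction ξ = X.
Moles: n_E = 1 − X; n_D = 2X; n_I = 4.81 (inert).
Total moles n_T = 5.81 + X.
With p_i = (n_i/n_T)P, K = p_D^2 / (p_E).
Setting this equal to 12 kPa and taking the physical root (0 < X < 1) gives X = 0.373.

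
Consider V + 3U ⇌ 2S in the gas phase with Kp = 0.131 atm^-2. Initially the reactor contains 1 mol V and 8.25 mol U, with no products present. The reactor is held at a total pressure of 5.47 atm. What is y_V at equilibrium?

Take 1 mol V as basis and let X be its fractional conversion, so ξ = X.
Moles: n_V = 1 − X; n_U = 8.25 − 3X; n_S = 2X.
Total moles n_T = 9.25 − 2X.
y_i = n_i/n_T, p_i = y_i·P. Kp = p_S^2 / (p_V p_U^3).
This yields a degree-4 equation in X; solving on (0,1), X = 0.805.
Then n_V = 0.195, n_T = 7.64, so y_V = 0.025.

y_V = 0.025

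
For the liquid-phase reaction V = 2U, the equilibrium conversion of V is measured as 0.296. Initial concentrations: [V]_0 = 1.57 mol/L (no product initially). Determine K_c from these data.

Let X = conversion of V.
Concentrations: [V] = 1.57 − 1.57X; [U] = 3.14X.
At X = 0.296: [V] = 1.11, [U] = 0.929.
K_c = [U]^2 / ([V]) = 0.782 mol/L.

K_c = 0.782 mol/L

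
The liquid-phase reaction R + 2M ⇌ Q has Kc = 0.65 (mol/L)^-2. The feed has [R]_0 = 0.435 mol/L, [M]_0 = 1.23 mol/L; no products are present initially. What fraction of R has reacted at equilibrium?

Let X = conversion of R; extent ξ = 0.435·X mol/L.
Concentrations: [R] = 0.435 − 0.435X; [M] = 1.23 − 0.87X; [Q] = 0.435X.
Kc = [Q] / ([R] [M]^2).
Solving Kc = 0.65 for X ∈ (0,1): X = 0.355.

X = 0.355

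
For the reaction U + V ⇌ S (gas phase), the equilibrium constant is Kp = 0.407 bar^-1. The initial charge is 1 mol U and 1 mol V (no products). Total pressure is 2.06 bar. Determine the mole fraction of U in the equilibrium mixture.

Basis: 1 mol U initially; let X = conversion of U. Extent ξ = X.
Mole table: n_U = 1 − X; n_V = 1 − X; n_S = X.
n_T = Σnᵢ = 2 − X.
Mole fractions y_i = n_i/n_T; Kp = p_S / (p_U p_V) with p_i = y_i·P.
Substituting and setting equal to 0.407 bar^-1 gives a polynomial in X; the root in (0,1) is X = 0.262.
Then n_U = 0.738, n_T = 1.74, so y_U = 0.424.

y_U = 0.424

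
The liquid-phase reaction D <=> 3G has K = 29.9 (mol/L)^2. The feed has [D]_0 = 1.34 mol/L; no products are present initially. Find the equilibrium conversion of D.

Let X = conversion of D; extent ξ = 1.34·X mol/L.
Concentrations: [D] = 1.34 − 1.34X; [G] = 4.02X.
K = [G]^3 / ([D]).
Setting equal to 29.9 and solving for X on (0,1) gives X = 0.618.

X = 0.618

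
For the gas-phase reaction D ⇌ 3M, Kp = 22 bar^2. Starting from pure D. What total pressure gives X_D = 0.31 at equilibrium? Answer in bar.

P = 7.04 bar

Let X = conversion of D (basis 1 mol D); extent of reaction ξ = X.
Species balance: n_D = 1 − X; n_M = 3X.
n_T = Σnᵢ = 1 + 2X.
Kp = p_M^3 / (p_D) with p_i = (n_i/n_T)·P.
At X = 0.31: the mole-fraction product g(X) = Π y_i^ν_i = 0.4442. Since Kp = g(X)·P^{2}, P = (Kp/g)^(1/2) = (22/0.4442)^(1/2) = 7.04 bar.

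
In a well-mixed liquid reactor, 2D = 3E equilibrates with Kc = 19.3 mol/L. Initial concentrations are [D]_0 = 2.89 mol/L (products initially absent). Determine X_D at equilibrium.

X = 0.638

Let X = conversion of D; extent ξ = 2.89X/2 mol/L.
Concentrations: [D] = 2.89 − 2.89X; [E] = 4.33X.
Kc = [E]^3 / ([D]^2).
Equating to 19.3 mol/L: the physical root is X = 0.638.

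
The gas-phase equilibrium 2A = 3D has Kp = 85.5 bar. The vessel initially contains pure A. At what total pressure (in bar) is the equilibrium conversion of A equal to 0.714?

P = 7.73 bar

Let X = conversion of A (basis 1 mol A); extent of reaction ξ = 0.5X.
At extent ξ: n_A = 1 − X; n_D = 1.5X.
n_T = Σnᵢ = 1 + 0.5X.
Kp = p_D^3 / (p_A^2) with p_i = (n_i/n_T)·P.
At X = 0.714: the mole-fraction product g(X) = Π y_i^ν_i = 11.07. Since Kp = g(X)·P^{1}, P = (Kp/g)^(1/1) = (85.5/11.07)^(1/1) = 7.73 bar.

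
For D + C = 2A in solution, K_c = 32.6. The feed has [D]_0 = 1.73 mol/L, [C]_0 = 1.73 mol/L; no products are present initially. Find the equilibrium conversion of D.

Let X = conversion of D; extent ξ = 1.73·X mol/L.
Concentrations: [D] = 1.73 − 1.73X; [C] = 1.73 − 1.73X; [A] = 3.46X.
K_c = [A]^2 / ([D] [C]).
Solving K_c = 32.6 for X ∈ (0,1): X = 0.741.

X = 0.741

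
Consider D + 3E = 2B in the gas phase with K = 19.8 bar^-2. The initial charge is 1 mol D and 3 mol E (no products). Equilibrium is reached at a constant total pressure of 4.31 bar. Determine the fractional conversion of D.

Take 1 mol D as basis and let X be its fractional conversion, so ξ = X.
Species balance: n_D = 1 − X; n_E = 3 − 3X; n_B = 2X.
n_T = Σnᵢ = 4 − 2X.
Mole fractions y_i = n_i/n_T; K = p_B^2 / (p_D p_E^3) with p_i = y_i·P.
Setting this equal to 19.8 bar^-2 and taking the physical root (0 < X < 1) gives X = 0.804.

X = 0.804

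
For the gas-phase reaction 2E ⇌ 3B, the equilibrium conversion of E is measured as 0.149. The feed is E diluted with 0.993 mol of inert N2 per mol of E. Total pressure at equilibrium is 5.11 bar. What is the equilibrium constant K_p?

K_p = 0.0381 bar

Let X = conversion of E (basis 1 mol E); extent of reaction ξ = 0.5X.
Mole table: n_E = 1 − X; n_B = 1.5X; n_I = 0.993 (inert).
n_T = Σnᵢ = 1.99 + 0.5X.
At X = 0.149: n_E = 0.851, n_B = 0.223, n_T = 2.07.
p_i = (n_i/n_T)·P. K_p = p_B^3 / (p_E^2) = 0.0381 bar.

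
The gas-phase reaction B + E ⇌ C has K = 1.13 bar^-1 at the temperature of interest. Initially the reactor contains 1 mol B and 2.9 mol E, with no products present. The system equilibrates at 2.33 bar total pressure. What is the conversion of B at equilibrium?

X = 0.646

Let X = conversion of B (basis 1 mol B); extent of reaction ξ = X.
Moles: n_B = 1 − X; n_E = 2.9 − X; n_C = X.
n_T = Σnᵢ = 3.9 − X.
With p_i = (n_i/n_T)P, K = p_C / (p_B p_E).
Setting this equal to 1.13 bar^-1 and taking the physical root (0 < X < 1) gives X = 0.646.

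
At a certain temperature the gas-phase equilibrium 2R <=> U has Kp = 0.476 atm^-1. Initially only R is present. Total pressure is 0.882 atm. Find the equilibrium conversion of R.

Basis: 1 mol R initially; let X = conversion of R. Extent ξ = 0.5X.
At extent ξ: n_R = 1 − X; n_U = 0.5X.
n_T = Σnᵢ = 1 − 0.5X.
y_i = n_i/n_T, p_i = y_i·P. Kp = p_U / (p_R^2).
Equating to 0.476 atm^-1 and solving on 0 < X < 1: X = 0.389.

X = 0.389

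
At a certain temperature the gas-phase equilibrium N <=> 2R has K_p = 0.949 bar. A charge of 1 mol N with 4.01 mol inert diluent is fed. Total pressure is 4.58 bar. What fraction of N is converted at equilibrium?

Basis: 1 mol N initially; let X = conversion of N. Extent ξ = X.
Species balance: n_N = 1 − X; n_R = 2X; n_I = 4.01 (inert).
n_T = Σnᵢ = 5.01 + X.
Mole fractions y_i = n_i/n_T; K_p = p_R^2 / (p_N) with p_i = y_i·P.
Substituting and setting equal to 0.949 bar gives a polynomial in X; the root in (0,1) is X = 0.408.

X = 0.408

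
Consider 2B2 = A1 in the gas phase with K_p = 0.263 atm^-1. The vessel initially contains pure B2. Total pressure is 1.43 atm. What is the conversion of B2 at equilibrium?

Basis: 1 mol B2 initially; let X = conversion of B2. Extent ξ = 0.5X.
Moles: n_B2 = 1 − X; n_A1 = 0.5X.
n_T = Σnᵢ = 1 − 0.5X.
y_i = n_i/n_T, p_i = y_i·P. K_p = p_A1 / (p_B2^2).
Equating to 0.263 atm^-1 and solving on 0 < X < 1: X = 0.368.

X = 0.368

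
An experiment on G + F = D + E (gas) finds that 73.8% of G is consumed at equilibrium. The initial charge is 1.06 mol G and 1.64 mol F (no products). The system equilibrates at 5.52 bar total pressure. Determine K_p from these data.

K_p = 2.57

Take 1.06 mol G as basis and let X be its fractional conversion, so ξ = 1.06X.
Moles: n_G = 1.06 − 1.06X; n_F = 1.64 − 1.06X; n_D = 1.06X; n_E = 1.06X.
Since Δν = 0, n_T = 2.7 throughout.
At X = 0.738: n_G = 0.278, n_F = 0.858, n_D = 0.782, n_E = 0.782, n_T = 2.7.
p_i = (n_i/n_T)·P. K_p = p_D p_E / (p_G p_F) = 2.57.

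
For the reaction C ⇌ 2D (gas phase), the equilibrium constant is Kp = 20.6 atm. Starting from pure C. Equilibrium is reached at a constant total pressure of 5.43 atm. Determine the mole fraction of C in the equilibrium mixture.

y_C = 0.178

Let X = conversion of C (basis 1 mol C); extent of reaction ξ = X.
At extent ξ: n_C = 1 − X; n_D = 2X.
n_T = Σnᵢ = 1 + X.
Mole fractions y_i = n_i/n_T; Kp = p_D^2 / (p_C) with p_i = y_i·P.
Equating to 20.6 atm and solving on 0 < X < 1: X = 0.698.
Then n_C = 0.302, n_T = 1.7, so y_C = 0.178.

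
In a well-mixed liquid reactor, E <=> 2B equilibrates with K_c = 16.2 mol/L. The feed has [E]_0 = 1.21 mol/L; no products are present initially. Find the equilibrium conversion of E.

X = 0.806

Let X = conversion of E; extent ξ = 1.21·X mol/L.
Concentrations: [E] = 1.21 − 1.21X; [B] = 2.42X.
K_c = [B]^2 / ([E]).
Setting equal to 16.2 and solving for X on (0,1) gives X = 0.806.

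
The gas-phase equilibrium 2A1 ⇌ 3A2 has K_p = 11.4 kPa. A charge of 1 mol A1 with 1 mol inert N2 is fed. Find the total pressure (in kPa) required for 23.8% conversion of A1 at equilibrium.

P = 308 kPa

Take 1 mol A1 as basis and let X be its fractional conversion, so ξ = 0.5X.
Moles: n_A1 = 1 − X; n_A2 = 1.5X; n_I = 1 (inert).
Summing: n_T = 2 + 0.5X.
K_p = p_A2^3 / (p_A1^2) with p_i = (n_i/n_T)·P.
At X = 0.238: the mole-fraction product g(X) = Π y_i^ν_i = 0.03698. Since K_p = g(X)·P^{1}, P = (K_p/g)^(1/1) = (11.4/0.03698)^(1/1) = 308 kPa.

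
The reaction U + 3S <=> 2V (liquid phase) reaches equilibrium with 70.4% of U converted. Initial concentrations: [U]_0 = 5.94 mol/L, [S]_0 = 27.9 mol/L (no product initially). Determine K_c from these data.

Let X = conversion of U.
Concentrations: [U] = 5.94 − 5.94X; [S] = 27.9 − 17.8X; [V] = 11.9X.
At X = 0.704: [U] = 1.76, [S] = 15.4, [V] = 8.36.
K_c = [V]^2 / ([U] [S]^3) = 0.011 (mol/L)^-2.

K_c = 0.011 (mol/L)^-2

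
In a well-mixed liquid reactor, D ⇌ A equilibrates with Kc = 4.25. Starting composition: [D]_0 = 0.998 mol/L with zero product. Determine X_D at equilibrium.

X = 0.810

Let X = conversion of D; extent ξ = 0.998·X mol/L.
Concentrations: [D] = 0.998 − 0.998X; [A] = 0.998X.
Kc = [A] / ([D]).
Solving Kc = 4.25 for X ∈ (0,1): X = 0.810.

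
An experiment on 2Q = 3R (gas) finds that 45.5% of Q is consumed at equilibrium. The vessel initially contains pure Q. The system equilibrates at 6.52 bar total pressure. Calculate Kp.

Kp = 5.69 bar

Take 1 mol Q as basis and let X be its fractional conversion, so ξ = 0.5X.
Moles: n_Q = 1 − X; n_R = 1.5X.
Total moles n_T = 1 + 0.5X.
At X = 0.455: n_Q = 0.545, n_R = 0.682, n_T = 1.23.
p_i = (n_i/n_T)·P. Kp = p_R^3 / (p_Q^2) = 5.69 bar.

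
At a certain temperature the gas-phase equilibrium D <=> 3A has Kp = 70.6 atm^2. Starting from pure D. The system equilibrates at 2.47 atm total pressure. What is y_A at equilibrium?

Let X = conversion of D (basis 1 mol D); extent of reaction ξ = X.
At extent ξ: n_D = 1 − X; n_A = 3X.
Summing: n_T = 1 + 2X.
y_i = n_i/n_T, p_i = y_i·P. Kp = p_A^3 / (p_D).
This yields a degree-3 equation in X; solving on (0,1), X = 0.817.
Then n_A = 2.45, n_T = 2.63, so y_A = 0.930.

y_A = 0.930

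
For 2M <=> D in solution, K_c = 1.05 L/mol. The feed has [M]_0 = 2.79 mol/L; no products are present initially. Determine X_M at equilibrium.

X = 0.663

Let X = conversion of M; extent ξ = 2.79X/2 mol/L.
Concentrations: [M] = 2.79 − 2.79X; [D] = 1.4X.
K_c = [D] / ([M]^2).
Solving K_c = 1.05 for X ∈ (0,1): X = 0.663.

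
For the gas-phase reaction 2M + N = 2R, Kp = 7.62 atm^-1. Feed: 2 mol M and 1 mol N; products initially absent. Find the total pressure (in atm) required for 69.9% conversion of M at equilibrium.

Take 2 mol M as basis and let X be its fractional conversion, so ξ = X.
Species balance: n_M = 2 − 2X; n_N = 1 − X; n_R = 2X.
Total moles n_T = 3 − X.
Kp = p_R^2 / (p_M^2 p_N) with p_i = (n_i/n_T)·P.
At X = 0.699: the mole-fraction product g(X) = Π y_i^ν_i = 41.23. Since Kp = g(X)·P^{-1}, P = (g/Kp)^(1/1) = (41.23/7.62)^(1/1) = 5.41 atm.

P = 5.41 atm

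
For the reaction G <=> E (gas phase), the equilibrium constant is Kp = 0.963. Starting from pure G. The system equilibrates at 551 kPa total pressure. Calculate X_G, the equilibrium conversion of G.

X = 0.491

Basis: 1 mol G initially; let X = conversion of G. Extent ξ = X.
Mole table: n_G = 1 − X; n_E = X.
Total moles n_T = 1 (Δν = 0, constant).
With p_i = (n_i/n_T)P, Kp = p_E / (p_G).
Setting this equal to 0.963 and taking the physical root (0 < X < 1) gives X = 0.491.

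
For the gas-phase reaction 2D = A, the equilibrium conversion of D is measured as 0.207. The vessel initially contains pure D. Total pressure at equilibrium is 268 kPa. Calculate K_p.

Basis: 1 mol D initially; let X = conversion of D. Extent ξ = 0.5X.
At extent ξ: n_D = 1 − X; n_A = 0.5X.
n_T = Σnᵢ = 1 − 0.5X.
At X = 0.207: n_D = 0.793, n_A = 0.103, n_T = 0.897.
p_i = (n_i/n_T)·P. K_p = p_A / (p_D^2) = 0.000551 kPa^-1.

K_p = 0.000551 kPa^-1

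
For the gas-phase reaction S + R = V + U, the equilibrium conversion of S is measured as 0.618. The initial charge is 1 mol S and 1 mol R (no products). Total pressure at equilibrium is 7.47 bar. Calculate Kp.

Let X = conversion of S (basis 1 mol S); extent of reaction ξ = X.
Moles: n_S = 1 − X; n_R = 1 − X; n_V = X; n_U = X.
Total moles n_T = 2 (Δν = 0, constant).
At X = 0.618: n_S = 0.382, n_R = 0.382, n_V = 0.618, n_U = 0.618, n_T = 2.
p_i = (n_i/n_T)·P. Kp = p_V p_U / (p_S p_R) = 2.62.

Kp = 2.62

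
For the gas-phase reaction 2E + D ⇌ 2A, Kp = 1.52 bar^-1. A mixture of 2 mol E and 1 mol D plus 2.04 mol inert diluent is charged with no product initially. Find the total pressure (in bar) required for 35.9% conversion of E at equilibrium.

Let X = conversion of E (basis 2 mol E); extent of reaction ξ = X.
Species balance: n_E = 2 − 2X; n_D = 1 − X; n_A = 2X; n_I = 2.04 (inert).
Total moles n_T = 5.04 − X.
Kp = p_A^2 / (p_E^2 p_D) with p_i = (n_i/n_T)·P.
At X = 0.359: the mole-fraction product g(X) = Π y_i^ν_i = 2.291. Since Kp = g(X)·P^{-1}, P = (g/Kp)^(1/1) = (2.291/1.52)^(1/1) = 1.51 bar.

P = 1.51 bar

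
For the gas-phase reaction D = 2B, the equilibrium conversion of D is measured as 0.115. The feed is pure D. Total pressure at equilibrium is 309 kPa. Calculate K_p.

K_p = 16.6 kPa

Let X = conversion of D (basis 1 mol D); extent of reaction ξ = X.
Moles: n_D = 1 − X; n_B = 2X.
Total moles n_T = 1 + X.
At X = 0.115: n_D = 0.885, n_B = 0.23, n_T = 1.11.
p_i = (n_i/n_T)·P. K_p = p_B^2 / (p_D) = 16.6 kPa.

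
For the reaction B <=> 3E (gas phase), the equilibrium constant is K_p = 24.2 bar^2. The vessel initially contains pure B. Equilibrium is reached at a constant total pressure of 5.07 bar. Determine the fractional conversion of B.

Let X = conversion of B (basis 1 mol B); extent of reaction ξ = X.
Species balance: n_B = 1 − X; n_E = 3X.
Total moles n_T = 1 + 2X.
Mole fractions y_i = n_i/n_T; K_p = p_E^3 / (p_B) with p_i = y_i·P.
Equating to 24.2 bar^2 and solving on 0 < X < 1: X = 0.408.

X = 0.408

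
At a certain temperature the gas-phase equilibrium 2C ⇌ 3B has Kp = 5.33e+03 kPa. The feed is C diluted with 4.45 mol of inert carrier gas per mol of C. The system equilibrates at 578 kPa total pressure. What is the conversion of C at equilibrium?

Let X = conversion of C (basis 1 mol C); extent of reaction ξ = 0.5X.
At extent ξ: n_C = 1 − X; n_B = 1.5X; n_I = 4.45 (inert).
Summing: n_T = 5.45 + 0.5X.
With p_i = (n_i/n_T)P, Kp = p_B^3 / (p_C^2).
Substituting and setting equal to 5.33e+03 kPa gives a polynomial in X; the root in (0,1) is X = 0.816.

X = 0.816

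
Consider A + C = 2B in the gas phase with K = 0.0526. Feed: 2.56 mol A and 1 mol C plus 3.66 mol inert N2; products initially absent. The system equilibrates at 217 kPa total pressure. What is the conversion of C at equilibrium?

X = 0.162

Let X = conversion of C (basis 1 mol C); extent of reaction ξ = X.
At extent ξ: n_A = 2.56 − X; n_C = 1 − X; n_B = 2X; n_I = 3.66 (inert).
Since Δν = 0, n_T = 7.22 throughout.
Mole fractions y_i = n_i/n_T; K = p_B^2 / (p_A p_C) with p_i = y_i·P.
This yields a degree-2 equation in X; solving on (0,1), X = 0.162.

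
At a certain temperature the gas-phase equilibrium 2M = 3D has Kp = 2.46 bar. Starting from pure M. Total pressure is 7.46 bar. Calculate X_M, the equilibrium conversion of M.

Basis: 1 mol M initially; let X = conversion of M. Extent ξ = 0.5X.
Mole table: n_M = 1 − X; n_D = 1.5X.
Total moles n_T = 1 + 0.5X.
y_i = n_i/n_T, p_i = y_i·P. Kp = p_D^3 / (p_M^2).
This yields a degree-3 equation in X; solving on (0,1), X = 0.361.

X = 0.361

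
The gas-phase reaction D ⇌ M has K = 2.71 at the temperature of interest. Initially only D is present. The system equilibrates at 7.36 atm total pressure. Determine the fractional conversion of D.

X = 0.730

Take 1 mol D as basis and let X be its fractional conversion, so ξ = X.
Mole table: n_D = 1 − X; n_M = X.
n_T stays at 1 (no change in mole number).
Mole fractions y_i = n_i/n_T; K = p_M / (p_D) with p_i = y_i·P.
This yields a degree-1 equation in X; solving on (0,1), X = 0.730.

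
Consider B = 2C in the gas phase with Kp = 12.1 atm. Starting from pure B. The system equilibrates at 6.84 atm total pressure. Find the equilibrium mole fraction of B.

Let X = conversion of B (basis 1 mol B); extent of reaction ξ = X.
Species balance: n_B = 1 − X; n_C = 2X.
Total moles n_T = 1 + X.
y_i = n_i/n_T, p_i = y_i·P. Kp = p_C^2 / (p_B).
Substituting and setting equal to 12.1 atm gives a polynomial in X; the root in (0,1) is X = 0.554.
Then n_B = 0.446, n_T = 1.55, so y_B = 0.287.

y_B = 0.287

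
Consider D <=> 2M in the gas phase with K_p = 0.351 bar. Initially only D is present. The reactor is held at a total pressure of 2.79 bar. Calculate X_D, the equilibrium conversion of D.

X = 0.175

Take 1 mol D as basis and let X be its fractional conversion, so ξ = X.
Species balance: n_D = 1 − X; n_M = 2X.
n_T = Σnᵢ = 1 + X.
With p_i = (n_i/n_T)P, K_p = p_M^2 / (p_D).
Equating to 0.351 bar and solving on 0 < X < 1: X = 0.175.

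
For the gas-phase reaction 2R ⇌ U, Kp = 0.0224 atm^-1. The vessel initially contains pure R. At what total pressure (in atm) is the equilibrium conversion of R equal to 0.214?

Take 1 mol R as basis and let X be its fractional conversion, so ξ = 0.5X.
Species balance: n_R = 1 − X; n_U = 0.5X.
Total moles n_T = 1 − 0.5X.
Kp = p_U / (p_R^2) with p_i = (n_i/n_T)·P.
At X = 0.214: the mole-fraction product g(X) = Π y_i^ν_i = 0.1547. Since Kp = g(X)·P^{-1}, P = (g/Kp)^(1/1) = (0.1547/0.0224)^(1/1) = 6.9 atm.

P = 6.9 atm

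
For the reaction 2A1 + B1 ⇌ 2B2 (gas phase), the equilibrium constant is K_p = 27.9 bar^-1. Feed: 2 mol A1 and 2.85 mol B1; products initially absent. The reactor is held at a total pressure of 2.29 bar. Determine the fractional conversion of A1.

Basis: 2 mol A1 initially; let X = conversion of A1. Extent ξ = X.
At extent ξ: n_A1 = 2 − 2X; n_B1 = 2.85 − X; n_B2 = 2X.
Total moles n_T = 4.85 − X.
y_i = n_i/n_T, p_i = y_i·P. K_p = p_B2^2 / (p_A1^2 p_B1).
Substituting and setting equal to 27.9 bar^-1 gives a polynomial in X; the root in (0,1) is X = 0.850.

X = 0.850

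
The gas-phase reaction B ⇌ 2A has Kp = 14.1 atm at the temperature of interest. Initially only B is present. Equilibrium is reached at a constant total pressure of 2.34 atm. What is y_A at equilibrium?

y_A = 0.873

Basis: 1 mol B initially; let X = conversion of B. Extent ξ = X.
Moles: n_B = 1 − X; n_A = 2X.
Total moles n_T = 1 + X.
y_i = n_i/n_T, p_i = y_i·P. Kp = p_A^2 / (p_B).
This yields a degree-2 equation in X; solving on (0,1), X = 0.775.
Then n_A = 1.55, n_T = 1.78, so y_A = 0.873.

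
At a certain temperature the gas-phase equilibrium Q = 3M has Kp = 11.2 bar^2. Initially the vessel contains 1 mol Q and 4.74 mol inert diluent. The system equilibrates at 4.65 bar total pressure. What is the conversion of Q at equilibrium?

X = 0.678

Take 1 mol Q as basis and let X be its fractional conversion, so ξ = X.
At extent ξ: n_Q = 1 − X; n_M = 3X; n_I = 4.74 (inert).
Total moles n_T = 5.74 + 2X.
y_i = n_i/n_T, p_i = y_i·P. Kp = p_M^3 / (p_Q).
This yields a degree-3 equation in X; solving on (0,1), X = 0.678.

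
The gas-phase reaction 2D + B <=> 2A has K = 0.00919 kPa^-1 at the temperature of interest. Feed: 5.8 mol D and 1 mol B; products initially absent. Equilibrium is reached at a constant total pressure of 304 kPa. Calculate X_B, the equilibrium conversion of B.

X = 0.743

Take 1 mol B as basis and let X be its fractional conversion, so ξ = X.
Species balance: n_D = 5.8 − 2X; n_B = 1 − X; n_A = 2X.
n_T = Σnᵢ = 6.8 − X.
With p_i = (n_i/n_T)P, K = p_A^2 / (p_D^2 p_B).
Substituting and setting equal to 0.00919 kPa^-1 gives a polynomial in X; the root in (0,1) is X = 0.743.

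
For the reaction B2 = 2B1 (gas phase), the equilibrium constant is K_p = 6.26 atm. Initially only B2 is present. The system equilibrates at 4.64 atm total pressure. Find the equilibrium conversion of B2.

Let X = conversion of B2 (basis 1 mol B2); extent of reaction ξ = X.
At extent ξ: n_B2 = 1 − X; n_B1 = 2X.
Total moles n_T = 1 + X.
With p_i = (n_i/n_T)P, K_p = p_B1^2 / (p_B2).
This yields a degree-2 equation in X; solving on (0,1), X = 0.502.

X = 0.502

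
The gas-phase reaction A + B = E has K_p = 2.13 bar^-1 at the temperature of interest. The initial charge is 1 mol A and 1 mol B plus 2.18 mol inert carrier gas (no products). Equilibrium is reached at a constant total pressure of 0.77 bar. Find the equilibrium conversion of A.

X = 0.240

Let X = conversion of A (basis 1 mol A); extent of reaction ξ = X.
Species balance: n_A = 1 − X; n_B = 1 − X; n_E = X; n_I = 2.18 (inert).
Total moles n_T = 4.18 − X.
y_i = n_i/n_T, p_i = y_i·P. K_p = p_E / (p_A p_B).
Equating to 2.13 bar^-1 and solving on 0 < X < 1: X = 0.240.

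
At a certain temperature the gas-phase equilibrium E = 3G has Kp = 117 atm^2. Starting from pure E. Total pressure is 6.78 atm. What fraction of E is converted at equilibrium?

X = 0.570

Basis: 1 mol E initially; let X = conversion of E. Extent ξ = X.
Mole table: n_E = 1 − X; n_G = 3X.
Summing: n_T = 1 + 2X.
With p_i = (n_i/n_T)P, Kp = p_G^3 / (p_E).
Setting this equal to 117 atm^2 and taking the physical root (0 < X < 1) gives X = 0.570.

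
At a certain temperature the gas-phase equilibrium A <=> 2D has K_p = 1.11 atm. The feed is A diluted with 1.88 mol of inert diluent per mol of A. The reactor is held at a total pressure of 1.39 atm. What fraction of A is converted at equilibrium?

X = 0.553

Take 1 mol A as basis and let X be its fractional conversion, so ξ = X.
Moles: n_A = 1 − X; n_D = 2X; n_I = 1.88 (inert).
Total moles n_T = 2.88 + X.
With p_i = (n_i/n_T)P, K_p = p_D^2 / (p_A).
Substituting and setting equal to 1.11 atm gives a polynomial in X; the root in (0,1) is X = 0.553.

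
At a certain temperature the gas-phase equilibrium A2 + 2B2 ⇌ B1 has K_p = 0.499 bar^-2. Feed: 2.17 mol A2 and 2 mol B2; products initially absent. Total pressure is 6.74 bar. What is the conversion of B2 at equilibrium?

X = 0.794

Take 2 mol B2 as basis and let X be its fractional conversion, so ξ = X.
Species balance: n_A2 = 2.17 − X; n_B2 = 2 − 2X; n_B1 = X.
Summing: n_T = 4.17 − 2X.
Mole fractions y_i = n_i/n_T; K_p = p_B1 / (p_A2 p_B2^2) with p_i = y_i·P.
Substituting and setting equal to 0.499 bar^-2 gives a polynomial in X; the root in (0,1) is X = 0.794.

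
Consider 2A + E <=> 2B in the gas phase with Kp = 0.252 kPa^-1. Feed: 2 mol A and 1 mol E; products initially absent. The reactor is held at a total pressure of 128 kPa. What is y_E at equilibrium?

y_E = 0.138

Take 2 mol A as basis and let X be its fractional conversion, so ξ = X.
Moles: n_A = 2 − 2X; n_E = 1 − X; n_B = 2X.
Summing: n_T = 3 − X.
y_i = n_i/n_T, p_i = y_i·P. Kp = p_B^2 / (p_A^2 p_E).
This yields a degree-3 equation in X; solving on (0,1), X = 0.679.
Then n_E = 0.321, n_T = 2.32, so y_E = 0.138.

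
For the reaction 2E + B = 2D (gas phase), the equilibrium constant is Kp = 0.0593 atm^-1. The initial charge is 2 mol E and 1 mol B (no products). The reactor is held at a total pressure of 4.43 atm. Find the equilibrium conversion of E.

Basis: 2 mol E initially; let X = conversion of E. Extent ξ = X.
At extent ξ: n_E = 2 − 2X; n_B = 1 − X; n_D = 2X.
Summing: n_T = 3 − X.
y_i = n_i/n_T, p_i = y_i·P. Kp = p_D^2 / (p_E^2 p_B).
This yields a degree-3 equation in X; solving on (0,1), X = 0.214.

X = 0.214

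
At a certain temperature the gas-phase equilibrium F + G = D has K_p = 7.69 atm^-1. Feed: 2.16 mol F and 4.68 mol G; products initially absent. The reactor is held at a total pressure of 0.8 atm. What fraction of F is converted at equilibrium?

X = 0.781

Basis: 2.16 mol F initially; let X = conversion of F. Extent ξ = 2.16X.
Moles: n_F = 2.16 − 2.16X; n_G = 4.68 − 2.16X; n_D = 2.16X.
Summing: n_T = 6.84 − 2.16X.
y_i = n_i/n_T, p_i = y_i·P. K_p = p_D / (p_F p_G).
Setting this equal to 7.69 atm^-1 and taking the physical root (0 < X < 1) gives X = 0.781.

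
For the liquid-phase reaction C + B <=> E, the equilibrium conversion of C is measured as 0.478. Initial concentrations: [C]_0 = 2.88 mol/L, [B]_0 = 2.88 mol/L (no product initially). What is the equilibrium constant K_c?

K_c = 0.609 L/mol

Let X = conversion of C.
Concentrations: [C] = 2.88 − 2.88X; [B] = 2.88 − 2.88X; [E] = 2.88X.
At X = 0.478: [C] = 1.5, [B] = 1.5, [E] = 1.38.
K_c = [E] / ([C] [B]) = 0.609 L/mol.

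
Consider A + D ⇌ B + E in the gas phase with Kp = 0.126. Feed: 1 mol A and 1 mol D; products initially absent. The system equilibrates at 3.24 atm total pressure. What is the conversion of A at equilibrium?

X = 0.262

Basis: 1 mol A initially; let X = conversion of A. Extent ξ = X.
Mole table: n_A = 1 − X; n_D = 1 − X; n_B = X; n_E = X.
n_T stays at 2 (no change in mole number).
With p_i = (n_i/n_T)P, Kp = p_B p_E / (p_A p_D).
Setting this equal to 0.126 and taking the physical root (0 < X < 1) gives X = 0.262.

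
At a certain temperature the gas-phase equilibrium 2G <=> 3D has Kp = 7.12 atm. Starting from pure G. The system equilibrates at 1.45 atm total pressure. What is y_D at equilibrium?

Let X = conversion of G (basis 1 mol G); extent of reaction ξ = 0.5X.
Mole table: n_G = 1 − X; n_D = 1.5X.
Summing: n_T = 1 + 0.5X.
With p_i = (n_i/n_T)P, Kp = p_D^3 / (p_G^2).
Equating to 7.12 atm and solving on 0 < X < 1: X = 0.635.
Then n_D = 0.952, n_T = 1.32, so y_D = 0.723.

y_D = 0.723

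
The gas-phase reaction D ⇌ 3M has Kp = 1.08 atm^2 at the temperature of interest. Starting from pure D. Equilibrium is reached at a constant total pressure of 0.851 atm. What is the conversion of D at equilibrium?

Take 1 mol D as basis and let X be its fractional conversion, so ξ = X.
Moles: n_D = 1 − X; n_M = 3X.
Summing: n_T = 1 + 2X.
y_i = n_i/n_T, p_i = y_i·P. Kp = p_M^3 / (p_D).
Equating to 1.08 atm^2 and solving on 0 < X < 1: X = 0.480.

X = 0.480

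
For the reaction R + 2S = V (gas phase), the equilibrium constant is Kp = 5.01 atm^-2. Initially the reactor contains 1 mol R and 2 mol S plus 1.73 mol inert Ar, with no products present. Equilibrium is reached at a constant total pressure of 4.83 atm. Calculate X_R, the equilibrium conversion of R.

X = 0.744

Take 1 mol R as basis and let X be its fractional conversion, so ξ = X.
Mole table: n_R = 1 − X; n_S = 2 − 2X; n_V = X; n_I = 1.73 (inert).
Summing: n_T = 4.73 − 2X.
Mole fractions y_i = n_i/n_T; Kp = p_V / (p_R p_S^2) with p_i = y_i·P.
Equating to 5.01 atm^-2 and solving on 0 < X < 1: X = 0.744.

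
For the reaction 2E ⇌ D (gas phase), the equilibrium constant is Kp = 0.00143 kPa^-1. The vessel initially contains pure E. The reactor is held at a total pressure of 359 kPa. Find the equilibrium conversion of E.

Take 1 mol E as basis and let X be its fractional conversion, so ξ = 0.5X.
Mole table: n_E = 1 − X; n_D = 0.5X.
Total moles n_T = 1 − 0.5X.
Mole fractions y_i = n_i/n_T; Kp = p_D / (p_E^2) with p_i = y_i·P.
Substituting and setting equal to 0.00143 kPa^-1 gives a polynomial in X; the root in (0,1) is X = 0.428.

X = 0.428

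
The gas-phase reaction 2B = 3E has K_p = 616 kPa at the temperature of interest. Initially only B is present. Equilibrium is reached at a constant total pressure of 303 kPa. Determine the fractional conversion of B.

X = 0.543

Basis: 1 mol B initially; let X = conversion of B. Extent ξ = 0.5X.
Species balance: n_B = 1 − X; n_E = 1.5X.
n_T = Σnᵢ = 1 + 0.5X.
With p_i = (n_i/n_T)P, K_p = p_E^3 / (p_B^2).
Equating to 616 kPa and solving on 0 < X < 1: X = 0.543.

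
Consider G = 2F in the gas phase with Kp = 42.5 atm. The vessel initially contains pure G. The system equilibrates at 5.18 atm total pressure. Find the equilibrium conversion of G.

Let X = conversion of G (basis 1 mol G); extent of reaction ξ = X.
At extent ξ: n_G = 1 − X; n_F = 2X.
Summing: n_T = 1 + X.
y_i = n_i/n_T, p_i = y_i·P. Kp = p_F^2 / (p_G).
Equating to 42.5 atm and solving on 0 < X < 1: X = 0.820.

X = 0.820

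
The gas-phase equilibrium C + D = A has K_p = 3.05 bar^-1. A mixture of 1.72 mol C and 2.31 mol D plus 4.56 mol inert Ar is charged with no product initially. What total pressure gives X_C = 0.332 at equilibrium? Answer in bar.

Take 1.72 mol C as basis and let X be its fractional conversion, so ξ = 1.72X.
Species balance: n_C = 1.72 − 1.72X; n_D = 2.31 − 1.72X; n_A = 1.72X; n_I = 4.56 (inert).
n_T = Σnᵢ = 8.59 − 1.72X.
K_p = p_A / (p_C p_D) with p_i = (n_i/n_T)·P.
At X = 0.332: the mole-fraction product g(X) = Π y_i^ν_i = 2.292. Since K_p = g(X)·P^{-1}, P = (g/K_p)^(1/1) = (2.292/3.05)^(1/1) = 0.751 bar.

P = 0.751 bar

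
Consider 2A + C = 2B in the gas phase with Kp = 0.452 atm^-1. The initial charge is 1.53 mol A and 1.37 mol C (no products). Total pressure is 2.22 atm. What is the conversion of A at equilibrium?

X = 0.391

Let X = conversion of A (basis 1.53 mol A); extent of reaction ξ = 0.765X.
Moles: n_A = 1.53 − 1.53X; n_C = 1.37 − 0.765X; n_B = 1.53X.
Total moles n_T = 2.9 − 0.765X.
y_i = n_i/n_T, p_i = y_i·P. Kp = p_B^2 / (p_A^2 p_C).
This yields a degree-3 equation in X; solving on (0,1), X = 0.391.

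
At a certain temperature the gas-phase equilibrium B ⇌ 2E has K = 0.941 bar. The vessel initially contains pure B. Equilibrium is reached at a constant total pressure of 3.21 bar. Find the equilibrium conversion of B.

Basis: 1 mol B initially; let X = conversion of B. Extent ξ = X.
Species balance: n_B = 1 − X; n_E = 2X.
Total moles n_T = 1 + X.
y_i = n_i/n_T, p_i = y_i·P. K = p_E^2 / (p_B).
Setting this equal to 0.941 bar and taking the physical root (0 < X < 1) gives X = 0.261.

X = 0.261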